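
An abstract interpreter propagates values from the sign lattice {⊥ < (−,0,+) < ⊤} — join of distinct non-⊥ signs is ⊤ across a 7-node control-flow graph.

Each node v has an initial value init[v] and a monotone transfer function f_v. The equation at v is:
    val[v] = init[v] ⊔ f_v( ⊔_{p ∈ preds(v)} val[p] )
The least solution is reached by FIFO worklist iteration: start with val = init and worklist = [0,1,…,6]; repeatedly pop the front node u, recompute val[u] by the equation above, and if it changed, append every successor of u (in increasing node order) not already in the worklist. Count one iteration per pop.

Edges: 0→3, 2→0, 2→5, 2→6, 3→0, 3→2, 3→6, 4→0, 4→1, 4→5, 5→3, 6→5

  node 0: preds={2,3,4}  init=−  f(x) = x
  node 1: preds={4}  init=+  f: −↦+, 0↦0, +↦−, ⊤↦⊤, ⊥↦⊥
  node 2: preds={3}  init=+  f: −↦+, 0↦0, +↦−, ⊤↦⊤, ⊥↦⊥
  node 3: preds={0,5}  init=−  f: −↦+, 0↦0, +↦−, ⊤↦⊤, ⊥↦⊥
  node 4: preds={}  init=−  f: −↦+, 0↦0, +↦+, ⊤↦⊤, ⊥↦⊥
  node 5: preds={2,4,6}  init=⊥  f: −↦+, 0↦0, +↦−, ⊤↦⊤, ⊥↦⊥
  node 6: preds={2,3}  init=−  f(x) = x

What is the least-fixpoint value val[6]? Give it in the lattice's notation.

Worklist (13 pops):
  #1 pop 0: in=⊤ → ⊤ (was −); enqueue []
  #2 pop 1: in=− → + (no change)
  #3 pop 2: in=− → + (no change)
  #4 pop 3: in=⊤ → ⊤ (was −); enqueue [0,2]
  #5 pop 4: in=⊥ → − (no change)
  #6 pop 5: in=⊤ → ⊤ (was ⊥); enqueue [3]
  #7 pop 6: in=⊤ → ⊤ (was −); enqueue [5]
  #8 pop 0: in=⊤ → ⊤ (no change)
  #9 pop 2: in=⊤ → ⊤ (was +); enqueue [0,6]
  #10 pop 3: in=⊤ → ⊤ (no change)
  #11 pop 5: in=⊤ → ⊤ (no change)
  #12 pop 0: in=⊤ → ⊤ (no change)
  #13 pop 6: in=⊤ → ⊤ (no change)

Fixpoint:
  val[0] = ⊤
  val[1] = +
  val[2] = ⊤
  val[3] = ⊤
  val[4] = −
  val[5] = ⊤
  val[6] = ⊤

⊤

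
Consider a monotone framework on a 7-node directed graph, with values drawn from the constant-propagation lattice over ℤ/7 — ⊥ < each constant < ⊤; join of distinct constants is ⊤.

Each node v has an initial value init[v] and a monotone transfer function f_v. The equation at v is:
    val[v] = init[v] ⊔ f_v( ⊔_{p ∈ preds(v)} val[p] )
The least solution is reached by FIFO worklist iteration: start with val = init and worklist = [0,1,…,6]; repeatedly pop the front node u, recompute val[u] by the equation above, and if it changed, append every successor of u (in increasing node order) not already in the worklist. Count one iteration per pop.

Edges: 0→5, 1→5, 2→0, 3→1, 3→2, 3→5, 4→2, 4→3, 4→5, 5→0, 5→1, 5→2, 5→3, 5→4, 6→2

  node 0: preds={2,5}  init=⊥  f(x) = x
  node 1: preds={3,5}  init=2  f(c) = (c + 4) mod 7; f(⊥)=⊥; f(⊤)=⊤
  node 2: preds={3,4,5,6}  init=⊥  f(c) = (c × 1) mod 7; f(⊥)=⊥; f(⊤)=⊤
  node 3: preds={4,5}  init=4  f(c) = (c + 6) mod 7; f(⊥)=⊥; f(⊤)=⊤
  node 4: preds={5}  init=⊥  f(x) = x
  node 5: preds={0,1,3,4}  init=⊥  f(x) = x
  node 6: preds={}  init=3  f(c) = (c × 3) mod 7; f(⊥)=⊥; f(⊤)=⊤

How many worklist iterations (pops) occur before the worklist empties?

16

Worklist (16 pops):
  #1 pop 0: in=⊥ → ⊥ (no change)
  #2 pop 1: in=4 → ⊤ (was 2); enqueue []
  #3 pop 2: in=⊤ → ⊤ (was ⊥); enqueue [0]
  #4 pop 3: in=⊥ → 4 (no change)
  #5 pop 4: in=⊥ → ⊥ (no change)
  #6 pop 5: in=⊤ → ⊤ (was ⊥); enqueue [1,2,3,4]
  #7 pop 6: in=⊥ → 3 (no change)
  #8 pop 0: in=⊤ → ⊤ (was ⊥); enqueue [5]
  #9 pop 1: in=⊤ → ⊤ (no change)
  #10 pop 2: in=⊤ → ⊤ (no change)
  #11 pop 3: in=⊤ → ⊤ (was 4); enqueue [1,2]
  #12 pop 4: in=⊤ → ⊤ (was ⊥); enqueue [3]
  #13 pop 5: in=⊤ → ⊤ (no change)
  #14 pop 1: in=⊤ → ⊤ (no change)
  #15 pop 2: in=⊤ → ⊤ (no change)
  #16 pop 3: in=⊤ → ⊤ (no change)

Fixpoint:
  val[0] = ⊤
  val[1] = ⊤
  val[2] = ⊤
  val[3] = ⊤
  val[4] = ⊤
  val[5] = ⊤
  val[6] = 3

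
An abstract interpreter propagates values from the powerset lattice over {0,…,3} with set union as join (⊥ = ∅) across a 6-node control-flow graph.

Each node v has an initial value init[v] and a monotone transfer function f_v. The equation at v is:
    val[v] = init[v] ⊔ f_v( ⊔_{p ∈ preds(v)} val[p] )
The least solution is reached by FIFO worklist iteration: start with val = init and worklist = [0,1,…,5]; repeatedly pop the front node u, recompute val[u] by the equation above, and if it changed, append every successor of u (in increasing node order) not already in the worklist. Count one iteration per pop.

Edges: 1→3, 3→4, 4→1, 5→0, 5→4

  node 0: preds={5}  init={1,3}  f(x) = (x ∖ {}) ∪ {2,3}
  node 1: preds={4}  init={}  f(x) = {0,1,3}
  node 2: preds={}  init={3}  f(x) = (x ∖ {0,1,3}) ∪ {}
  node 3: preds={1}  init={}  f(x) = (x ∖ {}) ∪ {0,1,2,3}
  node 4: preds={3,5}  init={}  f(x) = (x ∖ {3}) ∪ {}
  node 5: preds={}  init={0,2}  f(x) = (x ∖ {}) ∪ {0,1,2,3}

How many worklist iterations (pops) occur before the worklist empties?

Worklist (9 pops):
  #1 pop 0: in={0,2} → {0,1,2,3} (was {1,3}); enqueue []
  #2 pop 1: in={} → {0,1,3} (was {}); enqueue []
  #3 pop 2: in={} → {3} (no change)
  #4 pop 3: in={0,1,3} → {0,1,2,3} (was {}); enqueue []
  #5 pop 4: in={0,1,2,3} → {0,1,2} (was {}); enqueue [1]
  #6 pop 5: in={} → {0,1,2,3} (was {0,2}); enqueue [0,4]
  #7 pop 1: in={0,1,2} → {0,1,3} (no change)
  #8 pop 0: in={0,1,2,3} → {0,1,2,3} (no change)
  #9 pop 4: in={0,1,2,3} → {0,1,2} (no change)

Fixpoint:
  val[0] = {0,1,2,3}
  val[1] = {0,1,3}
  val[2] = {3}
  val[3] = {0,1,2,3}
  val[4] = {0,1,2}
  val[5] = {0,1,2,3}

9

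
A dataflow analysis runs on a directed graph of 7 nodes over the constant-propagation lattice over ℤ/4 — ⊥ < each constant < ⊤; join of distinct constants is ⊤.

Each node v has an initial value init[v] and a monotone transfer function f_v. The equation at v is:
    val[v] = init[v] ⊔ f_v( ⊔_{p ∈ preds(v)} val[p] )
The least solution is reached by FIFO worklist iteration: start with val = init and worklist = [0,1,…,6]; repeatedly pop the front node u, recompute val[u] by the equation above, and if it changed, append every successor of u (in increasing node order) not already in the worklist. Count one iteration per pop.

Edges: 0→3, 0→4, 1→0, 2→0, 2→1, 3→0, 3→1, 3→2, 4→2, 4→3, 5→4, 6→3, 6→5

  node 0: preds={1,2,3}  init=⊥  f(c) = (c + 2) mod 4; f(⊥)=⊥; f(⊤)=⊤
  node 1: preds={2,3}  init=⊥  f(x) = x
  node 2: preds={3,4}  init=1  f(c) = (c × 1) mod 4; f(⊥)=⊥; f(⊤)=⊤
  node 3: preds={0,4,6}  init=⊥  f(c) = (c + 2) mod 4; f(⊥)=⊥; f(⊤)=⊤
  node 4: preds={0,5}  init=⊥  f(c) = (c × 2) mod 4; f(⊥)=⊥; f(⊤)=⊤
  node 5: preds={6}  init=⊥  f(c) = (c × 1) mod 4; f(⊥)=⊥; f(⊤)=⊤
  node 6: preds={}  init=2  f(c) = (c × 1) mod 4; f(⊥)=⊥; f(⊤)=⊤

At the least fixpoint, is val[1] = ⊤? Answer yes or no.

Iteration log — 16 steps:
  step 1. node 0  ⊔preds=1  new=3  old=⊥  +wl: 
  step 2. node 1  ⊔preds=1  new=1  old=⊥  +wl: 0
  step 3. node 2  ⊔preds=⊥  new=1  stable
  step 4. node 3  ⊔preds=⊤  new=⊤  old=⊥  +wl: 1,2
  step 5. node 4  ⊔preds=3  new=2  old=⊥  +wl: 3
  step 6. node 5  ⊔preds=2  new=2  old=⊥  +wl: 4
  step 7. node 6  ⊔preds=⊥  new=2  stable
  step 8. node 0  ⊔preds=⊤  new=⊤  old=3  +wl: 
  step 9. node 1  ⊔preds=⊤  new=⊤  old=1  +wl: 0
  step 10. node 2  ⊔preds=⊤  new=⊤  old=1  +wl: 1
  step 11. node 3  ⊔preds=⊤  new=⊤  stable
  step 12. node 4  ⊔preds=⊤  new=⊤  old=2  +wl: 2,3
  step 13. node 0  ⊔preds=⊤  new=⊤  stable
  step 14. node 1  ⊔preds=⊤  new=⊤  stable
  step 15. node 2  ⊔preds=⊤  new=⊤  stable
  step 16. node 3  ⊔preds=⊤  new=⊤  stable

Least fixpoint reached:
  node 0: ⊤
  node 1: ⊤
  node 2: ⊤
  node 3: ⊤
  node 4: ⊤
  node 5: 2
  node 6: 2

yes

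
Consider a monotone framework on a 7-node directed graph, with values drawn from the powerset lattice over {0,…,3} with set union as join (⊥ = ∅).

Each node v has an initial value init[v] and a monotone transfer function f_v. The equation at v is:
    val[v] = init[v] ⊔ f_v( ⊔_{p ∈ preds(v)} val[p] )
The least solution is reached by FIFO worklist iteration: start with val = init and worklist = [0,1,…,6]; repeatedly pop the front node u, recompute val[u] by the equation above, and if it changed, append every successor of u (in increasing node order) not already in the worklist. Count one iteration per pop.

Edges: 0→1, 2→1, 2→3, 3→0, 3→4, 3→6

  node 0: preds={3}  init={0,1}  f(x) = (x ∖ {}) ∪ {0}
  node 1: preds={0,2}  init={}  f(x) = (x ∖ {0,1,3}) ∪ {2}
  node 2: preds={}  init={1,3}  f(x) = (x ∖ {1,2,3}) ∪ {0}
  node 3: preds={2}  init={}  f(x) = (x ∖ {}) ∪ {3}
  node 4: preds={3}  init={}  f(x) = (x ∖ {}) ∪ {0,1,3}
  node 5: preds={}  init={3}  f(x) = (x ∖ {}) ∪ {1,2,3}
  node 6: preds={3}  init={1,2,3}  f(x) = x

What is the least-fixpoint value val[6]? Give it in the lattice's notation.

Iteration log — 10 steps:
  step 1. node 0  ⊔preds={}  new={0,1}  stable
  step 2. node 1  ⊔preds={0,1,3}  new={2}  old={}  +wl: 
  step 3. node 2  ⊔preds={}  new={0,1,3}  old={1,3}  +wl: 1
  step 4. node 3  ⊔preds={0,1,3}  new={0,1,3}  old={}  +wl: 0
  step 5. node 4  ⊔preds={0,1,3}  new={0,1,3}  old={}  +wl: 
  step 6. node 5  ⊔preds={}  new={1,2,3}  old={3}  +wl: 
  step 7. node 6  ⊔preds={0,1,3}  new={0,1,2,3}  old={1,2,3}  +wl: 
  step 8. node 1  ⊔preds={0,1,3}  new={2}  stable
  step 9. node 0  ⊔preds={0,1,3}  new={0,1,3}  old={0,1}  +wl: 1
  step 10. node 1  ⊔preds={0,1,3}  new={2}  stable

Least fixpoint reached:
  node 0: {0,1,3}
  node 1: {2}
  node 2: {0,1,3}
  node 3: {0,1,3}
  node 4: {0,1,3}
  node 5: {1,2,3}
  node 6: {0,1,2,3}

{0,1,2,3}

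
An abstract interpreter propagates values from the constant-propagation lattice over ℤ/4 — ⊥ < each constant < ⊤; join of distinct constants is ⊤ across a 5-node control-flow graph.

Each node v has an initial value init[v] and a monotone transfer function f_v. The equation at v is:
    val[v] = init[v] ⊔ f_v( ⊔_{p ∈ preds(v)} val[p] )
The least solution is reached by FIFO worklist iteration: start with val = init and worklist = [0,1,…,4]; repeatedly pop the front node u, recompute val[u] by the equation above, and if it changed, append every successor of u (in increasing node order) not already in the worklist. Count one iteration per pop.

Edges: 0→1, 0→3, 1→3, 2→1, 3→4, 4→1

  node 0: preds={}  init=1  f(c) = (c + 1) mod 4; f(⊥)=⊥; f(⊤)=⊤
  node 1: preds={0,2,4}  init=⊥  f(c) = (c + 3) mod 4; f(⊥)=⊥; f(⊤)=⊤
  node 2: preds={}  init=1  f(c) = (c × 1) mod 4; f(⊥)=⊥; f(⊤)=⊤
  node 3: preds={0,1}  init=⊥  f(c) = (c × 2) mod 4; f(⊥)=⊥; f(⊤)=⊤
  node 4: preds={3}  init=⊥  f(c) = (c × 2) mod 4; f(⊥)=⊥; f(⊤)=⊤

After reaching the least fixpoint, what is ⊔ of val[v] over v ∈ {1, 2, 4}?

⊤

Worklist (7 pops):
  #1 pop 0: in=⊥ → 1 (no change)
  #2 pop 1: in=1 → 0 (was ⊥); enqueue []
  #3 pop 2: in=⊥ → 1 (no change)
  #4 pop 3: in=⊤ → ⊤ (was ⊥); enqueue []
  #5 pop 4: in=⊤ → ⊤ (was ⊥); enqueue [1]
  #6 pop 1: in=⊤ → ⊤ (was 0); enqueue [3]
  #7 pop 3: in=⊤ → ⊤ (no change)

Fixpoint:
  val[0] = 1
  val[1] = ⊤
  val[2] = 1
  val[3] = ⊤
  val[4] = ⊤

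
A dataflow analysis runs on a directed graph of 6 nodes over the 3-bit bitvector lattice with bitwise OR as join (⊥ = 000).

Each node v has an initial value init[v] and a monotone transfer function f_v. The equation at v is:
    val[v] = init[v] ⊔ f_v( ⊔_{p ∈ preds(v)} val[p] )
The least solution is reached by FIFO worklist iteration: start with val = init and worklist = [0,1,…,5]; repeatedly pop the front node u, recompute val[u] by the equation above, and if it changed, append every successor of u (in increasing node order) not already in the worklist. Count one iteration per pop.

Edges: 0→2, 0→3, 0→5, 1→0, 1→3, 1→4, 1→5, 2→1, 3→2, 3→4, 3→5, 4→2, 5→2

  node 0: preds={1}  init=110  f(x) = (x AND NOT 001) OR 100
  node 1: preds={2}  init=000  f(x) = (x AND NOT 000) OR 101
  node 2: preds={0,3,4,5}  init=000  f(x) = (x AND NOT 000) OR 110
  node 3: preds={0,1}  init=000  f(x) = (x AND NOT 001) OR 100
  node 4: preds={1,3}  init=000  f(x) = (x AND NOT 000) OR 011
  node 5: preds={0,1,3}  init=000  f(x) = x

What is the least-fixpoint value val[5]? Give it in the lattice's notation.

Worklist (14 pops):
  #1 pop 0: in=000 → 110 (no change)
  #2 pop 1: in=000 → 101 (was 000); enqueue [0]
  #3 pop 2: in=110 → 110 (was 000); enqueue [1]
  #4 pop 3: in=111 → 110 (was 000); enqueue [2]
  #5 pop 4: in=111 → 111 (was 000); enqueue []
  #6 pop 5: in=111 → 111 (was 000); enqueue []
  #7 pop 0: in=101 → 110 (no change)
  #8 pop 1: in=110 → 111 (was 101); enqueue [0,3,4,5]
  #9 pop 2: in=111 → 111 (was 110); enqueue [1]
  #10 pop 0: in=111 → 110 (no change)
  #11 pop 3: in=111 → 110 (no change)
  #12 pop 4: in=111 → 111 (no change)
  #13 pop 5: in=111 → 111 (no change)
  #14 pop 1: in=111 → 111 (no change)

Fixpoint:
  val[0] = 110
  val[1] = 111
  val[2] = 111
  val[3] = 110
  val[4] = 111
  val[5] = 111

111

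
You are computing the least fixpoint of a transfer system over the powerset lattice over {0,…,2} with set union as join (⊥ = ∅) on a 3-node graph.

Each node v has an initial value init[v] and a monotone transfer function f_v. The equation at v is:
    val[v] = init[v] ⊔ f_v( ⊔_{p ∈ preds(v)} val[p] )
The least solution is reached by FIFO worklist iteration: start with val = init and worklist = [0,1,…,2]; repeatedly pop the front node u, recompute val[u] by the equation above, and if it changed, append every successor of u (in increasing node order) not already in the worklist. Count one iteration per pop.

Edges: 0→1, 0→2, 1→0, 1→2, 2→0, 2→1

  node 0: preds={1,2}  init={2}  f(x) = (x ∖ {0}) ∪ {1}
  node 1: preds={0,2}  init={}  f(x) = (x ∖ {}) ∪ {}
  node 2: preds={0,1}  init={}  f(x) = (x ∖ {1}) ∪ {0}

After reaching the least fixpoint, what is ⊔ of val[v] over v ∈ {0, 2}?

Trace (7 dequeues):
  [1] u=0 | in {} | out {1,2} | prev {2} | push {}
  [2] u=1 | in {1,2} | out {1,2} | prev {} | push {0}
  [3] u=2 | in {1,2} | out {0,2} | prev {} | push {1}
  [4] u=0 | in {0,1,2} | out {1,2} | ==
  [5] u=1 | in {0,1,2} | out {0,1,2} | prev {1,2} | push {0,2}
  [6] u=0 | in {0,1,2} | out {1,2} | ==
  [7] u=2 | in {0,1,2} | out {0,2} | ==

Converged values:
  [0] {1,2}
  [1] {0,1,2}
  [2] {0,2}

{0,1,2}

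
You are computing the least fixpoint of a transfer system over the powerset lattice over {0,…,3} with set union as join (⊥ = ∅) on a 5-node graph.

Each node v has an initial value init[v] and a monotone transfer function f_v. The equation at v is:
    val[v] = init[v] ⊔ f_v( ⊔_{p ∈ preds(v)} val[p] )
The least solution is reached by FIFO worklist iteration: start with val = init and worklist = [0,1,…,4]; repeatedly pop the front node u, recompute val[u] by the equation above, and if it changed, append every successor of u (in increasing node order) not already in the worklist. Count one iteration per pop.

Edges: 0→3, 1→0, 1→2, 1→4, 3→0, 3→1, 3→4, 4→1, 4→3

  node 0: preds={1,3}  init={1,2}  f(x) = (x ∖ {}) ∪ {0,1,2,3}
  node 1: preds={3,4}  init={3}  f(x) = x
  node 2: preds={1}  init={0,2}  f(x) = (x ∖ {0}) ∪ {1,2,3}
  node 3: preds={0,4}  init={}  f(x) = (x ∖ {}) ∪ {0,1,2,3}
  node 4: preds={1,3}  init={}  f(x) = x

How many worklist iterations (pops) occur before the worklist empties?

Worklist (11 pops):
  #1 pop 0: in={3} → {0,1,2,3} (was {1,2}); enqueue []
  #2 pop 1: in={} → {3} (no change)
  #3 pop 2: in={3} → {0,1,2,3} (was {0,2}); enqueue []
  #4 pop 3: in={0,1,2,3} → {0,1,2,3} (was {}); enqueue [0,1]
  #5 pop 4: in={0,1,2,3} → {0,1,2,3} (was {}); enqueue [3]
  #6 pop 0: in={0,1,2,3} → {0,1,2,3} (no change)
  #7 pop 1: in={0,1,2,3} → {0,1,2,3} (was {3}); enqueue [0,2,4]
  #8 pop 3: in={0,1,2,3} → {0,1,2,3} (no change)
  #9 pop 0: in={0,1,2,3} → {0,1,2,3} (no change)
  #10 pop 2: in={0,1,2,3} → {0,1,2,3} (no change)
  #11 pop 4: in={0,1,2,3} → {0,1,2,3} (no change)

Fixpoint:
  val[0] = {0,1,2,3}
  val[1] = {0,1,2,3}
  val[2] = {0,1,2,3}
  val[3] = {0,1,2,3}
  val[4] = {0,1,2,3}

11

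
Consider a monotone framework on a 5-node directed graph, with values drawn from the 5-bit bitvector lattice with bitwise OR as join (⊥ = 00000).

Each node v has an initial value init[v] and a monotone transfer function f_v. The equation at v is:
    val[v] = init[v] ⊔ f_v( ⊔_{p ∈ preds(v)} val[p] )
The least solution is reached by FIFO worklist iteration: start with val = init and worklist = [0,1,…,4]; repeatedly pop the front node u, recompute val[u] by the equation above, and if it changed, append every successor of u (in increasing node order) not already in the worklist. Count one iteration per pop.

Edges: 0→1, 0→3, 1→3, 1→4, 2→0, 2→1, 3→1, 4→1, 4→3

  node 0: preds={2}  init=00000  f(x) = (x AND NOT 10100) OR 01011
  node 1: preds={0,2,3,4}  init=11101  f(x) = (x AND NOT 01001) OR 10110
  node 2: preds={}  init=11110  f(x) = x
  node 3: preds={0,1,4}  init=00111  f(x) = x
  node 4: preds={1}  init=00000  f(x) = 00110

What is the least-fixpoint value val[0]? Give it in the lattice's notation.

Iteration log — 7 steps:
  step 1. node 0  ⊔preds=11110  new=01011  old=00000  +wl: 
  step 2. node 1  ⊔preds=11111  new=11111  old=11101  +wl: 
  step 3. node 2  ⊔preds=00000  new=11110  stable
  step 4. node 3  ⊔preds=11111  new=11111  old=00111  +wl: 1
  step 5. node 4  ⊔preds=11111  new=00110  old=00000  +wl: 3
  step 6. node 1  ⊔preds=11111  new=11111  stable
  step 7. node 3  ⊔preds=11111  new=11111  stable

Least fixpoint reached:
  node 0: 01011
  node 1: 11111
  node 2: 11110
  node 3: 11111
  node 4: 00110

01011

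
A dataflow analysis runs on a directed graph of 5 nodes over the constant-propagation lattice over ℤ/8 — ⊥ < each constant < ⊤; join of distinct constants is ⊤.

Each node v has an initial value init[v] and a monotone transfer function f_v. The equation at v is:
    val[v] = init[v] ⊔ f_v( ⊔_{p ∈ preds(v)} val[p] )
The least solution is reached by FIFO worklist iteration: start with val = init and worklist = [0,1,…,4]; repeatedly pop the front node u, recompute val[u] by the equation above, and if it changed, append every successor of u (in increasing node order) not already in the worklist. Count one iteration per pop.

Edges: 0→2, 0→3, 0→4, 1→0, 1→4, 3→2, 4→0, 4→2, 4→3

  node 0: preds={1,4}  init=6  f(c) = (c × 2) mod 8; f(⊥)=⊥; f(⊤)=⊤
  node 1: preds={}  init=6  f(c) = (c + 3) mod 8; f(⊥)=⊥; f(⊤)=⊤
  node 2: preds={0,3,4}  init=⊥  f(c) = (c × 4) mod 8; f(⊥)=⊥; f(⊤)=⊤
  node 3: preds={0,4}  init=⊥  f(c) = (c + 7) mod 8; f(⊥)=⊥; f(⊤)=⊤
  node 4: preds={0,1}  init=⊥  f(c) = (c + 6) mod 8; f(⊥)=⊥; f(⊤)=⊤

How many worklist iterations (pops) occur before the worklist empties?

8

Iteration log — 8 steps:
  step 1. node 0  ⊔preds=6  new=⊤  old=6  +wl: 
  step 2. node 1  ⊔preds=⊥  new=6  stable
  step 3. node 2  ⊔preds=⊤  new=⊤  old=⊥  +wl: 
  step 4. node 3  ⊔preds=⊤  new=⊤  old=⊥  +wl: 2
  step 5. node 4  ⊔preds=⊤  new=⊤  old=⊥  +wl: 0,3
  step 6. node 2  ⊔preds=⊤  new=⊤  stable
  step 7. node 0  ⊔preds=⊤  new=⊤  stable
  step 8. node 3  ⊔preds=⊤  new=⊤  stable

Least fixpoint reached:
  node 0: ⊤
  node 1: 6
  node 2: ⊤
  node 3: ⊤
  node 4: ⊤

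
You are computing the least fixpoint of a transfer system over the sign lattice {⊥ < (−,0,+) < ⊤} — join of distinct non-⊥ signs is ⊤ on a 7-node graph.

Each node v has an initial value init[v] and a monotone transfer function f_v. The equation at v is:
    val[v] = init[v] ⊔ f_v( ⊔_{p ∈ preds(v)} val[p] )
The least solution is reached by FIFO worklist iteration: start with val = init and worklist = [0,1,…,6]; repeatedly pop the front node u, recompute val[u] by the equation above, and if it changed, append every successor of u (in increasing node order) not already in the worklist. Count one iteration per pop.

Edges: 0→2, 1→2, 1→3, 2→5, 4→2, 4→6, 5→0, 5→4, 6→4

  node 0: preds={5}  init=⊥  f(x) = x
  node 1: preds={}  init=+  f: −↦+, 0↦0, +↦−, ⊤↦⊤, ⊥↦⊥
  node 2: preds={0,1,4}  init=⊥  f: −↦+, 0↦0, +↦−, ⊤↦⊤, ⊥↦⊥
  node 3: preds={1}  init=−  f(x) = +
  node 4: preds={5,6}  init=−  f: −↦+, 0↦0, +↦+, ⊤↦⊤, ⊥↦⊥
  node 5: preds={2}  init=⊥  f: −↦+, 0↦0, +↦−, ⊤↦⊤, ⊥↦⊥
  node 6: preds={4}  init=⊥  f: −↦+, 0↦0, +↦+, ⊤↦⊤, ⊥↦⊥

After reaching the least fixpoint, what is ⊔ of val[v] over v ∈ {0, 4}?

⊤

Trace (12 dequeues):
  [1] u=0 | in ⊥ | out ⊥ | ==
  [2] u=1 | in ⊥ | out + | ==
  [3] u=2 | in ⊤ | out ⊤ | prev ⊥ | push {}
  [4] u=3 | in + | out ⊤ | prev − | push {}
  [5] u=4 | in ⊥ | out − | ==
  [6] u=5 | in ⊤ | out ⊤ | prev ⊥ | push {0,4}
  [7] u=6 | in − | out + | prev ⊥ | push {}
  [8] u=0 | in ⊤ | out ⊤ | prev ⊥ | push {2}
  [9] u=4 | in ⊤ | out ⊤ | prev − | push {6}
  [10] u=2 | in ⊤ | out ⊤ | ==
  [11] u=6 | in ⊤ | out ⊤ | prev + | push {4}
  [12] u=4 | in ⊤ | out ⊤ | ==

Converged values:
  [0] ⊤
  [1] +
  [2] ⊤
  [3] ⊤
  [4] ⊤
  [5] ⊤
  [6] ⊤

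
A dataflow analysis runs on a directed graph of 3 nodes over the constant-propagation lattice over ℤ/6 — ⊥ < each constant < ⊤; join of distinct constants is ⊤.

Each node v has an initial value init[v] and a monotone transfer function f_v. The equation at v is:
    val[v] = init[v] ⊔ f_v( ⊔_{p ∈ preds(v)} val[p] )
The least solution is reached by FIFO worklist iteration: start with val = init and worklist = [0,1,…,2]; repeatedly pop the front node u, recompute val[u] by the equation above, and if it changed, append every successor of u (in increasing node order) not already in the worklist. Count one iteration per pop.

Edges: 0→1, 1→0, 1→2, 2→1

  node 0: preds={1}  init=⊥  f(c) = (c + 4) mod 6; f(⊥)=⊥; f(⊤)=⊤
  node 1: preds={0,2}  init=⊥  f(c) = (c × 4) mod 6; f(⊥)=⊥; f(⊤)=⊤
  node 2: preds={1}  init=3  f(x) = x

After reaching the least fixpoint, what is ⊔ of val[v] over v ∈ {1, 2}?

⊤

Iteration log — 8 steps:
  step 1. node 0  ⊔preds=⊥  new=⊥  stable
  step 2. node 1  ⊔preds=3  new=0  old=⊥  +wl: 0
  step 3. node 2  ⊔preds=0  new=⊤  old=3  +wl: 1
  step 4. node 0  ⊔preds=0  new=4  old=⊥  +wl: 
  step 5. node 1  ⊔preds=⊤  new=⊤  old=0  +wl: 0,2
  step 6. node 0  ⊔preds=⊤  new=⊤  old=4  +wl: 1
  step 7. node 2  ⊔preds=⊤  new=⊤  stable
  step 8. node 1  ⊔preds=⊤  new=⊤  stable

Least fixpoint reached:
  node 0: ⊤
  node 1: ⊤
  node 2: ⊤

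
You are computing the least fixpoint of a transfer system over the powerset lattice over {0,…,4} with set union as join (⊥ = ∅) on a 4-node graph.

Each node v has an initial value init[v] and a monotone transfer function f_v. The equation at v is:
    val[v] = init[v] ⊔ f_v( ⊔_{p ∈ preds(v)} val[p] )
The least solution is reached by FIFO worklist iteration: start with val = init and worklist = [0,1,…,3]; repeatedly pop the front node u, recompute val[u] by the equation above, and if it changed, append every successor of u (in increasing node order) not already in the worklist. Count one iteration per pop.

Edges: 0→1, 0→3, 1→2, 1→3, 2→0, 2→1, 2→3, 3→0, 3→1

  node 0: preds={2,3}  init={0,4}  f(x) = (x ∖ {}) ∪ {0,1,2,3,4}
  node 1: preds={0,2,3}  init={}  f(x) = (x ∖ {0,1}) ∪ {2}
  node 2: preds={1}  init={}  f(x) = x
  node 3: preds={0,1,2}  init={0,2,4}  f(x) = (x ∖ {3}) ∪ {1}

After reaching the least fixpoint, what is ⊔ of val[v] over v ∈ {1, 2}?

Worklist (6 pops):
  #1 pop 0: in={0,2,4} → {0,1,2,3,4} (was {0,4}); enqueue []
  #2 pop 1: in={0,1,2,3,4} → {2,3,4} (was {}); enqueue []
  #3 pop 2: in={2,3,4} → {2,3,4} (was {}); enqueue [0,1]
  #4 pop 3: in={0,1,2,3,4} → {0,1,2,4} (was {0,2,4}); enqueue []
  #5 pop 0: in={0,1,2,3,4} → {0,1,2,3,4} (no change)
  #6 pop 1: in={0,1,2,3,4} → {2,3,4} (no change)

Fixpoint:
  val[0] = {0,1,2,3,4}
  val[1] = {2,3,4}
  val[2] = {2,3,4}
  val[3] = {0,1,2,4}

{2,3,4}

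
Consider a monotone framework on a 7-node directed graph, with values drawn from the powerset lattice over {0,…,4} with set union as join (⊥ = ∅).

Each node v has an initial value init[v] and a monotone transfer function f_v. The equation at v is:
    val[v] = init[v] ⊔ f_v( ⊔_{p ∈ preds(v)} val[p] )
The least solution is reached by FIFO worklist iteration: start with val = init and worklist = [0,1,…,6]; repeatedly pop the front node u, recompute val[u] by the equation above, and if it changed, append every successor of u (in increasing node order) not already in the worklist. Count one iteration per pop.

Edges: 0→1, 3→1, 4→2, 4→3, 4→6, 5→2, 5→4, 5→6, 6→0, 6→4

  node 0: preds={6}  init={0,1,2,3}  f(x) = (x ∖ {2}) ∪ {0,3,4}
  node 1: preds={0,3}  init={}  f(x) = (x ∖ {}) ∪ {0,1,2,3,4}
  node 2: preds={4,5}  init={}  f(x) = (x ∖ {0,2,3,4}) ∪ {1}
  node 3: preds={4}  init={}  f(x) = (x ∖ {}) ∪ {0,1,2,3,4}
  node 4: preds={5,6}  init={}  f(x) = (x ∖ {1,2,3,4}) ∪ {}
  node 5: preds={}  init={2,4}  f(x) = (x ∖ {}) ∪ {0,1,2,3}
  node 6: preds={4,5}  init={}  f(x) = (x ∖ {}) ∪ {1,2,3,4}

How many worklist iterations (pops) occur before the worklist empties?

14

Trace (14 dequeues):
  [1] u=0 | in {} | out {0,1,2,3,4} | prev {0,1,2,3} | push {}
  [2] u=1 | in {0,1,2,3,4} | out {0,1,2,3,4} | prev {} | push {}
  [3] u=2 | in {2,4} | out {1} | prev {} | push {}
  [4] u=3 | in {} | out {0,1,2,3,4} | prev {} | push {1}
  [5] u=4 | in {2,4} | out {} | ==
  [6] u=5 | in {} | out {0,1,2,3,4} | prev {2,4} | push {2,4}
  [7] u=6 | in {0,1,2,3,4} | out {0,1,2,3,4} | prev {} | push {0}
  [8] u=1 | in {0,1,2,3,4} | out {0,1,2,3,4} | ==
  [9] u=2 | in {0,1,2,3,4} | out {1} | ==
  [10] u=4 | in {0,1,2,3,4} | out {0} | prev {} | push {2,3,6}
  [11] u=0 | in {0,1,2,3,4} | out {0,1,2,3,4} | ==
  [12] u=2 | in {0,1,2,3,4} | out {1} | ==
  [13] u=3 | in {0} | out {0,1,2,3,4} | ==
  [14] u=6 | in {0,1,2,3,4} | out {0,1,2,3,4} | ==

Converged values:
  [0] {0,1,2,3,4}
  [1] {0,1,2,3,4}
  [2] {1}
  [3] {0,1,2,3,4}
  [4] {0}
  [5] {0,1,2,3,4}
  [6] {0,1,2,3,4}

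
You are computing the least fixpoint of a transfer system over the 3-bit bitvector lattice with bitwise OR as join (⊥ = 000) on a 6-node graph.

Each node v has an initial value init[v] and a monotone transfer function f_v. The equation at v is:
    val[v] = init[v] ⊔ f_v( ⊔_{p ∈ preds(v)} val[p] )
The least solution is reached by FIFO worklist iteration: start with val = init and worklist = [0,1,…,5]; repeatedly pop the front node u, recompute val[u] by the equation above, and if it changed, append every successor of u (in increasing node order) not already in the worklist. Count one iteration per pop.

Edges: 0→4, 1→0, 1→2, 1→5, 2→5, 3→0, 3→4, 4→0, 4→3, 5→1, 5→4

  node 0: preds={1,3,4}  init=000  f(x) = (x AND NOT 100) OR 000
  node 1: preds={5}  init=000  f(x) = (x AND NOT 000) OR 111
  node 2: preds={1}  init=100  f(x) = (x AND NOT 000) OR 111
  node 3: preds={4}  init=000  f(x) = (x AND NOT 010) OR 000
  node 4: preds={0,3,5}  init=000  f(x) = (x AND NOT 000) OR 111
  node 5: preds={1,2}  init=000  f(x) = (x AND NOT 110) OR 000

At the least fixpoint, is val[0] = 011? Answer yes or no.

yes

Iteration log — 11 steps:
  step 1. node 0  ⊔preds=000  new=000  stable
  step 2. node 1  ⊔preds=000  new=111  old=000  +wl: 0
  step 3. node 2  ⊔preds=111  new=111  old=100  +wl: 
  step 4. node 3  ⊔preds=000  new=000  stable
  step 5. node 4  ⊔preds=000  new=111  old=000  +wl: 3
  step 6. node 5  ⊔preds=111  new=001  old=000  +wl: 1,4
  step 7. node 0  ⊔preds=111  new=011  old=000  +wl: 
  step 8. node 3  ⊔preds=111  new=101  old=000  +wl: 0
  step 9. node 1  ⊔preds=001  new=111  stable
  step 10. node 4  ⊔preds=111  new=111  stable
  step 11. node 0  ⊔preds=111  new=011  stable

Least fixpoint reached:
  node 0: 011
  node 1: 111
  node 2: 111
  node 3: 101
  node 4: 111
  node 5: 001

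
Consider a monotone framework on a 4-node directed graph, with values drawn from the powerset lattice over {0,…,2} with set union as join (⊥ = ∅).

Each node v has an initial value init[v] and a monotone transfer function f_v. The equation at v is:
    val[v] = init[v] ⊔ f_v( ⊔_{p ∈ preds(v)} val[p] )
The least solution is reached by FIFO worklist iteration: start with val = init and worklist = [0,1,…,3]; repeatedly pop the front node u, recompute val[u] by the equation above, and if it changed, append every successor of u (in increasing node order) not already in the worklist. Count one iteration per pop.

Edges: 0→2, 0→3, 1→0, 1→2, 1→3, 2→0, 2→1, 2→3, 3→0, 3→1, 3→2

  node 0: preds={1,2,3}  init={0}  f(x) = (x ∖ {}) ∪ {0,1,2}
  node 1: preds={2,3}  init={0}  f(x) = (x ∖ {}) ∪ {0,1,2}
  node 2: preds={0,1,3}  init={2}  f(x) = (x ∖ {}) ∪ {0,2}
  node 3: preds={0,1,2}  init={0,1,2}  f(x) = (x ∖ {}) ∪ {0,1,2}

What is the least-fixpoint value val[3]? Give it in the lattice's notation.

{0,1,2}

Trace (6 dequeues):
  [1] u=0 | in {0,1,2} | out {0,1,2} | prev {0} | push {}
  [2] u=1 | in {0,1,2} | out {0,1,2} | prev {0} | push {0}
  [3] u=2 | in {0,1,2} | out {0,1,2} | prev {2} | push {1}
  [4] u=3 | in {0,1,2} | out {0,1,2} | ==
  [5] u=0 | in {0,1,2} | out {0,1,2} | ==
  [6] u=1 | in {0,1,2} | out {0,1,2} | ==

Converged values:
  [0] {0,1,2}
  [1] {0,1,2}
  [2] {0,1,2}
  [3] {0,1,2}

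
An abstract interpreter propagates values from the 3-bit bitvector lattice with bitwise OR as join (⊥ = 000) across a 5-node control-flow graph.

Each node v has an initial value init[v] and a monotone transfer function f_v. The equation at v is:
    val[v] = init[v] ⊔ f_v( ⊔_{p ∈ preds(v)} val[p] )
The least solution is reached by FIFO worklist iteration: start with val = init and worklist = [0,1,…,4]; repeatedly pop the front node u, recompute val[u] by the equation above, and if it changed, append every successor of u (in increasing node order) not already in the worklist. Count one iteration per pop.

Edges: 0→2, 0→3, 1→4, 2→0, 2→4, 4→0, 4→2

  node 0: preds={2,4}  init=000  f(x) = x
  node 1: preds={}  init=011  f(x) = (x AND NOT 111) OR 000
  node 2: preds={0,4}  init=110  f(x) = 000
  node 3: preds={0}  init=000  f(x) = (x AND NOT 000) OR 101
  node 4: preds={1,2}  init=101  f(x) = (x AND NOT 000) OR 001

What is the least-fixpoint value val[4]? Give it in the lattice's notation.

Worklist (7 pops):
  #1 pop 0: in=111 → 111 (was 000); enqueue []
  #2 pop 1: in=000 → 011 (no change)
  #3 pop 2: in=111 → 110 (no change)
  #4 pop 3: in=111 → 111 (was 000); enqueue []
  #5 pop 4: in=111 → 111 (was 101); enqueue [0,2]
  #6 pop 0: in=111 → 111 (no change)
  #7 pop 2: in=111 → 110 (no change)

Fixpoint:
  val[0] = 111
  val[1] = 011
  val[2] = 110
  val[3] = 111
  val[4] = 111

111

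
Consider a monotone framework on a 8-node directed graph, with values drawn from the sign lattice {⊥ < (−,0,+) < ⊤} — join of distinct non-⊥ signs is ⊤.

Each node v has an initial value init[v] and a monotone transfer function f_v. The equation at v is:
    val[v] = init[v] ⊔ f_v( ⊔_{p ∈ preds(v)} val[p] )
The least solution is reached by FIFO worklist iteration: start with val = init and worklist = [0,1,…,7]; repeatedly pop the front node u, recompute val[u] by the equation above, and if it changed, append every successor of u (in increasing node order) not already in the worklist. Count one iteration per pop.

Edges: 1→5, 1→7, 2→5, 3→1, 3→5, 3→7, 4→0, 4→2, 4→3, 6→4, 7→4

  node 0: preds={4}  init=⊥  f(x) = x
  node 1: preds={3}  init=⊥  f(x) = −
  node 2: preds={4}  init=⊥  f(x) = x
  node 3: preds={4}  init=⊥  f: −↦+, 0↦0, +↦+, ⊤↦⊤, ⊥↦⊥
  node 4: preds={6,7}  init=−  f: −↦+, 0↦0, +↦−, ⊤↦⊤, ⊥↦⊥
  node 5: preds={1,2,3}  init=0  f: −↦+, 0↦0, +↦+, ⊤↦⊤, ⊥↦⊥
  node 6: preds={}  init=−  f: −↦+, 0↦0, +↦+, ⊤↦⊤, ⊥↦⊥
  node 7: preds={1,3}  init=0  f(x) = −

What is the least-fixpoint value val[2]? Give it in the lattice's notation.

Worklist (16 pops):
  #1 pop 0: in=− → − (was ⊥); enqueue []
  #2 pop 1: in=⊥ → − (was ⊥); enqueue []
  #3 pop 2: in=− → − (was ⊥); enqueue []
  #4 pop 3: in=− → + (was ⊥); enqueue [1]
  #5 pop 4: in=⊤ → ⊤ (was −); enqueue [0,2,3]
  #6 pop 5: in=⊤ → ⊤ (was 0); enqueue []
  #7 pop 6: in=⊥ → − (no change)
  #8 pop 7: in=⊤ → ⊤ (was 0); enqueue [4]
  #9 pop 1: in=+ → − (no change)
  #10 pop 0: in=⊤ → ⊤ (was −); enqueue []
  #11 pop 2: in=⊤ → ⊤ (was −); enqueue [5]
  #12 pop 3: in=⊤ → ⊤ (was +); enqueue [1,7]
  #13 pop 4: in=⊤ → ⊤ (no change)
  #14 pop 5: in=⊤ → ⊤ (no change)
  #15 pop 1: in=⊤ → − (no change)
  #16 pop 7: in=⊤ → ⊤ (no change)

Fixpoint:
  val[0] = ⊤
  val[1] = −
  val[2] = ⊤
  val[3] = ⊤
  val[4] = ⊤
  val[5] = ⊤
  val[6] = −
  val[7] = ⊤

⊤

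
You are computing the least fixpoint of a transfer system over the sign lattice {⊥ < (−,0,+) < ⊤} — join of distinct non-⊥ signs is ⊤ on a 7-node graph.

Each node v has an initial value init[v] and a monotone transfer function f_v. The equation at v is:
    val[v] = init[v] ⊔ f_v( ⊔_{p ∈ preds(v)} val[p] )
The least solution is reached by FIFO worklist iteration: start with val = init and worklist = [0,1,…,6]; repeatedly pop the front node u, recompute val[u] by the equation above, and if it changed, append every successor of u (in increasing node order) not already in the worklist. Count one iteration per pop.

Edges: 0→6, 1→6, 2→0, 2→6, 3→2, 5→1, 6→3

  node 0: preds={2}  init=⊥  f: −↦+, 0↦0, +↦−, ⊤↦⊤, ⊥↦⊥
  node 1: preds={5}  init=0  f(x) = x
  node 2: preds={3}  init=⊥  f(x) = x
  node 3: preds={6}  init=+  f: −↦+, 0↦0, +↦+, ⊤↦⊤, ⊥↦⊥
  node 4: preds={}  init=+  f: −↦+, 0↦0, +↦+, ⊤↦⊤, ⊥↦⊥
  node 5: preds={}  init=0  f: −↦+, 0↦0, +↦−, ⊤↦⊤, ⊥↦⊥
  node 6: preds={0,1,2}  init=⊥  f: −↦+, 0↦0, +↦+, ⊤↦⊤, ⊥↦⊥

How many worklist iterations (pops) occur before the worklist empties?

13

Worklist (13 pops):
  #1 pop 0: in=⊥ → ⊥ (no change)
  #2 pop 1: in=0 → 0 (no change)
  #3 pop 2: in=+ → + (was ⊥); enqueue [0]
  #4 pop 3: in=⊥ → + (no change)
  #5 pop 4: in=⊥ → + (no change)
  #6 pop 5: in=⊥ → 0 (no change)
  #7 pop 6: in=⊤ → ⊤ (was ⊥); enqueue [3]
  #8 pop 0: in=+ → − (was ⊥); enqueue [6]
  #9 pop 3: in=⊤ → ⊤ (was +); enqueue [2]
  #10 pop 6: in=⊤ → ⊤ (no change)
  #11 pop 2: in=⊤ → ⊤ (was +); enqueue [0,6]
  #12 pop 0: in=⊤ → ⊤ (was −); enqueue []
  #13 pop 6: in=⊤ → ⊤ (no change)

Fixpoint:
  val[0] = ⊤
  val[1] = 0
  val[2] = ⊤
  val[3] = ⊤
  val[4] = +
  val[5] = 0
  val[6] = ⊤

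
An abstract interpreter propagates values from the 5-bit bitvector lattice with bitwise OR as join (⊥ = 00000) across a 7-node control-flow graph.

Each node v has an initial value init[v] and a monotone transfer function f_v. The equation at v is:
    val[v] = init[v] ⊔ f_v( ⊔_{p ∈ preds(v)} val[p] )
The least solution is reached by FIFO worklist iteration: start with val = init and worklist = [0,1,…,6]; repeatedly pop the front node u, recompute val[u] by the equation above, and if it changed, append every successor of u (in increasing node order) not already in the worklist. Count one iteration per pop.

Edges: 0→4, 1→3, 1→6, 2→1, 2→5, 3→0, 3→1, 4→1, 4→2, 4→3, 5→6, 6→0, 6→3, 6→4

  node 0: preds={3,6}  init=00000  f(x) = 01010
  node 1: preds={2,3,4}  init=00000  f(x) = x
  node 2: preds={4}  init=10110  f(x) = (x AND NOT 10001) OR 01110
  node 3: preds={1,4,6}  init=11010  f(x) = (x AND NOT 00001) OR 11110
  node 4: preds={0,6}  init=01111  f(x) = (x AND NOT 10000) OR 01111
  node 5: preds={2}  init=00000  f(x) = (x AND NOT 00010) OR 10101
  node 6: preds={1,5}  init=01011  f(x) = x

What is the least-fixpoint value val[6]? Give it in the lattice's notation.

Iteration log — 11 steps:
  step 1. node 0  ⊔preds=11011  new=01010  old=00000  +wl: 
  step 2. node 1  ⊔preds=11111  new=11111  old=00000  +wl: 
  step 3. node 2  ⊔preds=01111  new=11110  old=10110  +wl: 1
  step 4. node 3  ⊔preds=11111  new=11110  old=11010  +wl: 0
  step 5. node 4  ⊔preds=01011  new=01111  stable
  step 6. node 5  ⊔preds=11110  new=11101  old=00000  +wl: 
  step 7. node 6  ⊔preds=11111  new=11111  old=01011  +wl: 3,4
  step 8. node 1  ⊔preds=11111  new=11111  stable
  step 9. node 0  ⊔preds=11111  new=01010  stable
  step 10. node 3  ⊔preds=11111  new=11110  stable
  step 11. node 4  ⊔preds=11111  new=01111  stable

Least fixpoint reached:
  node 0: 01010
  node 1: 11111
  node 2: 11110
  node 3: 11110
  node 4: 01111
  node 5: 11101
  node 6: 11111

11111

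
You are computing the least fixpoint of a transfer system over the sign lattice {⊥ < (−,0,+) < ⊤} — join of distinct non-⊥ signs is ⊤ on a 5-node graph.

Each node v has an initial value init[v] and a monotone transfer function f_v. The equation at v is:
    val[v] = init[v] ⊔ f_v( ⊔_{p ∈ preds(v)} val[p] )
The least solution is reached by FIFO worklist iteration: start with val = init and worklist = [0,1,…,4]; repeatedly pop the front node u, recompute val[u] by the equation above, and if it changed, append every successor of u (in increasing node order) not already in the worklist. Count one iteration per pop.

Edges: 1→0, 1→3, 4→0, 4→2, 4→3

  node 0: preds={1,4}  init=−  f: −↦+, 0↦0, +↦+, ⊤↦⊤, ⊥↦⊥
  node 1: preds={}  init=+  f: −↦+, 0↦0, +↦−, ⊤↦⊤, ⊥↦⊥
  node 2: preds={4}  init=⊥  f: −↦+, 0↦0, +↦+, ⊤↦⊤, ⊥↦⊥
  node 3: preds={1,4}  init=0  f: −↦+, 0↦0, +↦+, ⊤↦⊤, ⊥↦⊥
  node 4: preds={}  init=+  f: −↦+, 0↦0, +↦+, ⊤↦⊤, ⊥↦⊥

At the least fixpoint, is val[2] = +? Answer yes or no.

yes

Trace (5 dequeues):
  [1] u=0 | in + | out ⊤ | prev − | push {}
  [2] u=1 | in ⊥ | out + | ==
  [3] u=2 | in + | out + | prev ⊥ | push {}
  [4] u=3 | in + | out ⊤ | prev 0 | push {}
  [5] u=4 | in ⊥ | out + | ==

Converged values:
  [0] ⊤
  [1] +
  [2] +
  [3] ⊤
  [4] +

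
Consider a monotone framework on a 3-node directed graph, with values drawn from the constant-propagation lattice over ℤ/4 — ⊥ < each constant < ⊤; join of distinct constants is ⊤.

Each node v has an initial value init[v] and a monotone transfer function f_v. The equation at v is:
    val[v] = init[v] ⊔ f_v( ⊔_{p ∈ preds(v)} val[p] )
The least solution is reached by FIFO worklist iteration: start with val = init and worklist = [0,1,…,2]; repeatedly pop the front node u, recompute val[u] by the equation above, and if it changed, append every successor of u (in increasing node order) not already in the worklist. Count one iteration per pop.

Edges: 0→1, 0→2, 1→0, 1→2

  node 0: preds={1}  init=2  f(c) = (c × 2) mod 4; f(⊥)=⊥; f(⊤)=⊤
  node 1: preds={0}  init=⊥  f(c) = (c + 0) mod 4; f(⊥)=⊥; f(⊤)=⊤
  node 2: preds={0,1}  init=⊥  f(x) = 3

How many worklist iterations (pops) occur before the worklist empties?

7

Iteration log — 7 steps:
  step 1. node 0  ⊔preds=⊥  new=2  stable
  step 2. node 1  ⊔preds=2  new=2  old=⊥  +wl: 0
  step 3. node 2  ⊔preds=2  new=3  old=⊥  +wl: 
  step 4. node 0  ⊔preds=2  new=⊤  old=2  +wl: 1,2
  step 5. node 1  ⊔preds=⊤  new=⊤  old=2  +wl: 0
  step 6. node 2  ⊔preds=⊤  new=3  stable
  step 7. node 0  ⊔preds=⊤  new=⊤  stable

Least fixpoint reached:
  node 0: ⊤
  node 1: ⊤
  node 2: 3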